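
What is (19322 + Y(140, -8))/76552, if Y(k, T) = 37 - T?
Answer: 19367/76552 ≈ 0.25299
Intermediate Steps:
(19322 + Y(140, -8))/76552 = (19322 + (37 - 1*(-8)))/76552 = (19322 + (37 + 8))*(1/76552) = (19322 + 45)*(1/76552) = 19367*(1/76552) = 19367/76552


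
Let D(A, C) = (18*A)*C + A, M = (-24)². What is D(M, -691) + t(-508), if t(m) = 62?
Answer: -7163650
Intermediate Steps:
M = 576
D(A, C) = A + 18*A*C (D(A, C) = 18*A*C + A = A + 18*A*C)
D(M, -691) + t(-508) = 576*(1 + 18*(-691)) + 62 = 576*(1 - 12438) + 62 = 576*(-12437) + 62 = -7163712 + 62 = -7163650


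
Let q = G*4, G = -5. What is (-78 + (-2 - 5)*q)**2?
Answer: 3844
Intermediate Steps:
q = -20 (q = -5*4 = -20)
(-78 + (-2 - 5)*q)**2 = (-78 + (-2 - 5)*(-20))**2 = (-78 - 7*(-20))**2 = (-78 + 140)**2 = 62**2 = 3844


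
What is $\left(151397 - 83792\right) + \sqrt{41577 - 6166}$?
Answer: $67605 + \sqrt{35411} \approx 67793.0$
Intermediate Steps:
$\left(151397 - 83792\right) + \sqrt{41577 - 6166} = 67605 + \sqrt{35411}$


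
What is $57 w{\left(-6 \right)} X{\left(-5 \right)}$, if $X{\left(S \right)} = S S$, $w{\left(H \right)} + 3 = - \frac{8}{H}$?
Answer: $-2375$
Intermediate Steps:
$w{\left(H \right)} = -3 - \frac{8}{H}$
$X{\left(S \right)} = S^{2}$
$57 w{\left(-6 \right)} X{\left(-5 \right)} = 57 \left(-3 - \frac{8}{-6}\right) \left(-5\right)^{2} = 57 \left(-3 - - \frac{4}{3}\right) 25 = 57 \left(-3 + \frac{4}{3}\right) 25 = 57 \left(- \frac{5}{3}\right) 25 = \left(-95\right) 25 = -2375$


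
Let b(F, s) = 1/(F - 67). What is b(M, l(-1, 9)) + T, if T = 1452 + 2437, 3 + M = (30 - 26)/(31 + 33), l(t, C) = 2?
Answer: 4351775/1119 ≈ 3889.0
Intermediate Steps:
M = -47/16 (M = -3 + (30 - 26)/(31 + 33) = -3 + 4/64 = -3 + 4*(1/64) = -3 + 1/16 = -47/16 ≈ -2.9375)
b(F, s) = 1/(-67 + F)
T = 3889
b(M, l(-1, 9)) + T = 1/(-67 - 47/16) + 3889 = 1/(-1119/16) + 3889 = -16/1119 + 3889 = 4351775/1119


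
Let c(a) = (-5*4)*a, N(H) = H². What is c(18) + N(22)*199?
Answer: 95956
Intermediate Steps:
c(a) = -20*a
c(18) + N(22)*199 = -20*18 + 22²*199 = -360 + 484*199 = -360 + 96316 = 95956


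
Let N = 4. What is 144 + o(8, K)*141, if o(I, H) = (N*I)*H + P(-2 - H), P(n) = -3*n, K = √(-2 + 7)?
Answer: 990 + 4935*√5 ≈ 12025.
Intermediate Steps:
K = √5 ≈ 2.2361
o(I, H) = 6 + 3*H + 4*H*I (o(I, H) = (4*I)*H - 3*(-2 - H) = 4*H*I + (6 + 3*H) = 6 + 3*H + 4*H*I)
144 + o(8, K)*141 = 144 + (6 + 3*√5 + 4*√5*8)*141 = 144 + (6 + 3*√5 + 32*√5)*141 = 144 + (6 + 35*√5)*141 = 144 + (846 + 4935*√5) = 990 + 4935*√5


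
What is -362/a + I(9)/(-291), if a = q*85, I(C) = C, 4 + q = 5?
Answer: -35369/8245 ≈ -4.2897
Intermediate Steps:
q = 1 (q = -4 + 5 = 1)
a = 85 (a = 1*85 = 85)
-362/a + I(9)/(-291) = -362/85 + 9/(-291) = -362*1/85 + 9*(-1/291) = -362/85 - 3/97 = -35369/8245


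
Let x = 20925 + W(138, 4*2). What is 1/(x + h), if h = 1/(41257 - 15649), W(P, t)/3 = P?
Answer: 25608/546449113 ≈ 4.6863e-5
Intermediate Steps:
W(P, t) = 3*P
h = 1/25608 ≈ 3.9050e-5
x = 21339 (x = 20925 + 3*138 = 20925 + 414 = 21339)
1/(x + h) = 1/(21339 + 1/25608) = 1/(546449113/25608) = 25608/546449113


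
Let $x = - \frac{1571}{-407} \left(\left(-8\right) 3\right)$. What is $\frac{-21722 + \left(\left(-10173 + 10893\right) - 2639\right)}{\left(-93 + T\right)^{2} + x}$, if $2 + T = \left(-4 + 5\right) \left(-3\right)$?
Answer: $- \frac{9621887}{3871124} \approx -2.4856$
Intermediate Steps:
$T = -5$ ($T = -2 + \left(-4 + 5\right) \left(-3\right) = -2 + 1 \left(-3\right) = -2 - 3 = -5$)
$x = - \frac{37704}{407}$ ($x = \left(-1571\right) \left(- \frac{1}{407}\right) \left(-24\right) = \frac{1571}{407} \left(-24\right) = - \frac{37704}{407} \approx -92.639$)
$\frac{-21722 + \left(\left(-10173 + 10893\right) - 2639\right)}{\left(-93 + T\right)^{2} + x} = \frac{-21722 + \left(\left(-10173 + 10893\right) - 2639\right)}{\left(-93 - 5\right)^{2} - \frac{37704}{407}} = \frac{-21722 + \left(720 - 2639\right)}{\left(-98\right)^{2} - \frac{37704}{407}} = \frac{-21722 - 1919}{9604 - \frac{37704}{407}} = - \frac{23641}{\frac{3871124}{407}} = \left(-23641\right) \frac{407}{3871124} = - \frac{9621887}{3871124}$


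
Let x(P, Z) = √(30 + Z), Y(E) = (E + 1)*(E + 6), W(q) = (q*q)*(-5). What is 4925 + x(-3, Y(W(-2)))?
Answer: 4925 + 2*√74 ≈ 4942.2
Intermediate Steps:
W(q) = -5*q² (W(q) = q²*(-5) = -5*q²)
Y(E) = (1 + E)*(6 + E)
4925 + x(-3, Y(W(-2))) = 4925 + √(30 + (6 + (-5*(-2)²)² + 7*(-5*(-2)²))) = 4925 + √(30 + (6 + (-5*4)² + 7*(-5*4))) = 4925 + √(30 + (6 + (-20)² + 7*(-20))) = 4925 + √(30 + (6 + 400 - 140)) = 4925 + √(30 + 266) = 4925 + √296 = 4925 + 2*√74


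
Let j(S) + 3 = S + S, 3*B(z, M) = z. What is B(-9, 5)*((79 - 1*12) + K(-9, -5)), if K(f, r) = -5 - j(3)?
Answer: -177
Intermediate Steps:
B(z, M) = z/3
j(S) = -3 + 2*S (j(S) = -3 + (S + S) = -3 + 2*S)
K(f, r) = -8 (K(f, r) = -5 - (-3 + 2*3) = -5 - (-3 + 6) = -5 - 1*3 = -5 - 3 = -8)
B(-9, 5)*((79 - 1*12) + K(-9, -5)) = ((1/3)*(-9))*((79 - 1*12) - 8) = -3*((79 - 12) - 8) = -3*(67 - 8) = -3*59 = -177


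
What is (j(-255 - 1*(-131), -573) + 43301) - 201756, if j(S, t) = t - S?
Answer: -158904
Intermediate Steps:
(j(-255 - 1*(-131), -573) + 43301) - 201756 = ((-573 - (-255 - 1*(-131))) + 43301) - 201756 = ((-573 - (-255 + 131)) + 43301) - 201756 = ((-573 - 1*(-124)) + 43301) - 201756 = ((-573 + 124) + 43301) - 201756 = (-449 + 43301) - 201756 = 42852 - 201756 = -158904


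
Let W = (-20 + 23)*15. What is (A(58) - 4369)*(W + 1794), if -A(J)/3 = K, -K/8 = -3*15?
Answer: -10020711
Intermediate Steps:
K = 360 (K = -(-24)*15 = -8*(-45) = 360)
A(J) = -1080 (A(J) = -3*360 = -1080)
W = 45 (W = 3*15 = 45)
(A(58) - 4369)*(W + 1794) = (-1080 - 4369)*(45 + 1794) = -5449*1839 = -10020711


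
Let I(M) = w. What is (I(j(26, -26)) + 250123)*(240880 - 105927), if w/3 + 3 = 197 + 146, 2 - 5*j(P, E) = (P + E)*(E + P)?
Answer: 33892501279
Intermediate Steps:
j(P, E) = 2/5 - (E + P)**2/5 (j(P, E) = 2/5 - (P + E)*(E + P)/5 = 2/5 - (E + P)*(E + P)/5 = 2/5 - (E + P)**2/5)
w = 1020 (w = -9 + 3*(197 + 146) = -9 + 3*343 = -9 + 1029 = 1020)
I(M) = 1020
(I(j(26, -26)) + 250123)*(240880 - 105927) = (1020 + 250123)*(240880 - 105927) = 251143*134953 = 33892501279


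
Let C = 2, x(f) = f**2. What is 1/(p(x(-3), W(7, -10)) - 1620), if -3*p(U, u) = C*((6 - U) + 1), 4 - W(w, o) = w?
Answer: -3/4856 ≈ -0.00061779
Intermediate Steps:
W(w, o) = 4 - w
p(U, u) = -14/3 + 2*U/3 (p(U, u) = -2*((6 - U) + 1)/3 = -2*(7 - U)/3 = -(14 - 2*U)/3 = -14/3 + 2*U/3)
1/(p(x(-3), W(7, -10)) - 1620) = 1/((-14/3 + (2/3)*(-3)**2) - 1620) = 1/((-14/3 + (2/3)*9) - 1620) = 1/((-14/3 + 6) - 1620) = 1/(4/3 - 1620) = 1/(-4856/3) = -3/4856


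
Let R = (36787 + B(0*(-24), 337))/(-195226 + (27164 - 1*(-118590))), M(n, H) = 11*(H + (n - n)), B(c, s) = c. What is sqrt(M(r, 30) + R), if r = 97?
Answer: sqrt(12591376129)/6184 ≈ 18.145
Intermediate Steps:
M(n, H) = 11*H (M(n, H) = 11*(H + 0) = 11*H)
R = -36787/49472 (R = (36787 + 0*(-24))/(-195226 + (27164 - 1*(-118590))) = (36787 + 0)/(-195226 + (27164 + 118590)) = 36787/(-195226 + 145754) = 36787/(-49472) = 36787*(-1/49472) = -36787/49472 ≈ -0.74359)
sqrt(M(r, 30) + R) = sqrt(11*30 - 36787/49472) = sqrt(330 - 36787/49472) = sqrt(16288973/49472) = sqrt(12591376129)/6184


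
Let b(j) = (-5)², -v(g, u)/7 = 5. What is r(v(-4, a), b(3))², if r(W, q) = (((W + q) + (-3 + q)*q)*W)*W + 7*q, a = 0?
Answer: 437813805625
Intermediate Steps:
v(g, u) = -35 (v(g, u) = -7*5 = -35)
b(j) = 25
r(W, q) = 7*q + W²*(W + q + q*(-3 + q)) (r(W, q) = (((W + q) + q*(-3 + q))*W)*W + 7*q = ((W + q + q*(-3 + q))*W)*W + 7*q = (W*(W + q + q*(-3 + q)))*W + 7*q = W²*(W + q + q*(-3 + q)) + 7*q = 7*q + W²*(W + q + q*(-3 + q)))
r(v(-4, a), b(3))² = ((-35)³ + 7*25 + (-35)²*25² - 2*25*(-35)²)² = (-42875 + 175 + 1225*625 - 2*25*1225)² = (-42875 + 175 + 765625 - 61250)² = 661675² = 437813805625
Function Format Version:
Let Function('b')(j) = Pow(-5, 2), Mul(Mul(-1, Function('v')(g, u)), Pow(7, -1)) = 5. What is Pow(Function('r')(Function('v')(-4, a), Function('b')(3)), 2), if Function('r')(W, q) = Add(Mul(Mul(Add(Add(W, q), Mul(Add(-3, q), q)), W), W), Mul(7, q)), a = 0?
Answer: 437813805625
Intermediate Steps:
Function('v')(g, u) = -35 (Function('v')(g, u) = Mul(-7, 5) = -35)
Function('b')(j) = 25
Function('r')(W, q) = Add(Mul(7, q), Mul(Pow(W, 2), Add(W, q, Mul(q, Add(-3, q))))) (Function('r')(W, q) = Add(Mul(Mul(Add(Add(W, q), Mul(q, Add(-3, q))), W), W), Mul(7, q)) = Add(Mul(Mul(Add(W, q, Mul(q, Add(-3, q))), W), W), Mul(7, q)) = Add(Mul(Mul(W, Add(W, q, Mul(q, Add(-3, q)))), W), Mul(7, q)) = Add(Mul(Pow(W, 2), Add(W, q, Mul(q, Add(-3, q)))), Mul(7, q)) = Add(Mul(7, q), Mul(Pow(W, 2), Add(W, q, Mul(q, Add(-3, q))))))
Pow(Function('r')(Function('v')(-4, a), Function('b')(3)), 2) = Pow(Add(Pow(-35, 3), Mul(7, 25), Mul(Pow(-35, 2), Pow(25, 2)), Mul(-2, 25, Pow(-35, 2))), 2) = Pow(Add(-42875, 175, Mul(1225, 625), Mul(-2, 25, 1225)), 2) = Pow(Add(-42875, 175, 765625, -61250), 2) = Pow(661675, 2) = 437813805625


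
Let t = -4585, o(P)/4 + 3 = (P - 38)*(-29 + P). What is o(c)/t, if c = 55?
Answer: -1756/4585 ≈ -0.38299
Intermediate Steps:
o(P) = -12 + 4*(-38 + P)*(-29 + P) (o(P) = -12 + 4*((P - 38)*(-29 + P)) = -12 + 4*((-38 + P)*(-29 + P)) = -12 + 4*(-38 + P)*(-29 + P))
o(c)/t = (4396 - 268*55 + 4*55²)/(-4585) = (4396 - 14740 + 4*3025)*(-1/4585) = (4396 - 14740 + 12100)*(-1/4585) = 1756*(-1/4585) = -1756/4585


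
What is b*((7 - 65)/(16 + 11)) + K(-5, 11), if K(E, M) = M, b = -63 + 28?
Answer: 2327/27 ≈ 86.185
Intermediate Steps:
b = -35
b*((7 - 65)/(16 + 11)) + K(-5, 11) = -35*(7 - 65)/(16 + 11) + 11 = -(-2030)/27 + 11 = -35*(-58/27) + 11 = 2030/27 + 11 = 2327/27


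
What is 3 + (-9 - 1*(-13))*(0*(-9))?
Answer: 3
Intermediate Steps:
3 + (-9 - 1*(-13))*(0*(-9)) = 3 + (-9 + 13)*0 = 3 + 4*0 = 3 + 0 = 3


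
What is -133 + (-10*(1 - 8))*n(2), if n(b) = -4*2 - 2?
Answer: -833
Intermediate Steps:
n(b) = -10 (n(b) = -8 - 2 = -10)
-133 + (-10*(1 - 8))*n(2) = -133 - 10*(1 - 8)*(-10) = -133 - 10*(-7)*(-10) = -133 + 70*(-10) = -133 - 700 = -833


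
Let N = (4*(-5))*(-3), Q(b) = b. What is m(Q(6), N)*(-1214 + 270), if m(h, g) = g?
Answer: -56640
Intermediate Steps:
N = 60 (N = -20*(-3) = 60)
m(Q(6), N)*(-1214 + 270) = 60*(-1214 + 270) = 60*(-944) = -56640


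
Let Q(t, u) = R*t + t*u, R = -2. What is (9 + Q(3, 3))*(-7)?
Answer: -84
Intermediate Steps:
Q(t, u) = -2*t + t*u
(9 + Q(3, 3))*(-7) = (9 + 3*(-2 + 3))*(-7) = (9 + 3*1)*(-7) = (9 + 3)*(-7) = 12*(-7) = -84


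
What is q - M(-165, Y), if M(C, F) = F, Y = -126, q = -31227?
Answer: -31101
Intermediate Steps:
q - M(-165, Y) = -31227 - 1*(-126) = -31227 + 126 = -31101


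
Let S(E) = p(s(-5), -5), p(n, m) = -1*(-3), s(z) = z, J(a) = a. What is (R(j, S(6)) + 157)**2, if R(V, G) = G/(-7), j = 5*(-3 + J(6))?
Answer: 1201216/49 ≈ 24515.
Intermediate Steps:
p(n, m) = 3
S(E) = 3
j = 15 (j = 5*(-3 + 6) = 5*3 = 15)
R(V, G) = -G/7 (R(V, G) = G*(-1/7) = -G/7)
(R(j, S(6)) + 157)**2 = (-1/7*3 + 157)**2 = (-3/7 + 157)**2 = (1096/7)**2 = 1201216/49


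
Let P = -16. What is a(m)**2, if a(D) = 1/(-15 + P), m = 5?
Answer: 1/961 ≈ 0.0010406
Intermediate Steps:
a(D) = -1/31 (a(D) = 1/(-15 - 16) = 1/(-31) = -1/31)
a(m)**2 = (-1/31)**2 = 1/961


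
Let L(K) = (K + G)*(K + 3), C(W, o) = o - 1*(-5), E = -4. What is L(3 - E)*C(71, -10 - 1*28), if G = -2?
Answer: -1650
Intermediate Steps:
C(W, o) = 5 + o (C(W, o) = o + 5 = 5 + o)
L(K) = (-2 + K)*(3 + K) (L(K) = (K - 2)*(K + 3) = (-2 + K)*(3 + K))
L(3 - E)*C(71, -10 - 1*28) = (-6 + (3 - 1*(-4)) + (3 - 1*(-4))**2)*(5 + (-10 - 1*28)) = (-6 + (3 + 4) + (3 + 4)**2)*(5 + (-10 - 28)) = (-6 + 7 + 7**2)*(5 - 38) = (-6 + 7 + 49)*(-33) = 50*(-33) = -1650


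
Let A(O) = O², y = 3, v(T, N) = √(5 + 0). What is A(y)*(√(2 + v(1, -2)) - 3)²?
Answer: 9*(3 - √(2 + √5))² ≈ 7.9834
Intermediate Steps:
v(T, N) = √5
A(y)*(√(2 + v(1, -2)) - 3)² = 3²*(√(2 + √5) - 3)² = 9*(-3 + √(2 + √5))²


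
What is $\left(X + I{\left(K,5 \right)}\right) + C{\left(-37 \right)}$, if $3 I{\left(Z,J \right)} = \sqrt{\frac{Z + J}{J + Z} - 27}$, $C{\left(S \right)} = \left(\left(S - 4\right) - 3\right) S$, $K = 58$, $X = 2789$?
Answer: $4417 + \frac{i \sqrt{26}}{3} \approx 4417.0 + 1.6997 i$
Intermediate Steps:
$C{\left(S \right)} = S \left(-7 + S\right)$ ($C{\left(S \right)} = \left(\left(-4 + S\right) - 3\right) S = \left(-7 + S\right) S = S \left(-7 + S\right)$)
$I{\left(Z,J \right)} = \frac{i \sqrt{26}}{3}$ ($I{\left(Z,J \right)} = \frac{\sqrt{\frac{Z + J}{J + Z} - 27}}{3} = \frac{\sqrt{\frac{J + Z}{J + Z} - 27}}{3} = \frac{\sqrt{1 - 27}}{3} = \frac{\sqrt{-26}}{3} = \frac{i \sqrt{26}}{3}$)
$\left(X + I{\left(K,5 \right)}\right) + C{\left(-37 \right)} = \left(2789 + \frac{i \sqrt{26}}{3}\right) - 37 \left(-7 - 37\right) = \left(2789 + \frac{i \sqrt{26}}{3}\right) - -1628 = \left(2789 + \frac{i \sqrt{26}}{3}\right) + 1628 = 4417 + \frac{i \sqrt{26}}{3}$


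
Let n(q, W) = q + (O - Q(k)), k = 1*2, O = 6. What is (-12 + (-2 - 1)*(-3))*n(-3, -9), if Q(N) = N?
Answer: -3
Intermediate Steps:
k = 2
n(q, W) = 4 + q (n(q, W) = q + (6 - 1*2) = q + (6 - 2) = q + 4 = 4 + q)
(-12 + (-2 - 1)*(-3))*n(-3, -9) = (-12 + (-2 - 1)*(-3))*(4 - 3) = (-12 - 3*(-3))*1 = (-12 + 9)*1 = -3*1 = -3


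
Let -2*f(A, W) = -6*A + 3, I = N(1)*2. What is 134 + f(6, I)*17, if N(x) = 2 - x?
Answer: 829/2 ≈ 414.50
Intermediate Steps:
I = 2 (I = (2 - 1*1)*2 = (2 - 1)*2 = 1*2 = 2)
f(A, W) = -3/2 + 3*A (f(A, W) = -(-6*A + 3)/2 = -(3 - 6*A)/2 = -3/2 + 3*A)
134 + f(6, I)*17 = 134 + (-3/2 + 3*6)*17 = 134 + (-3/2 + 18)*17 = 134 + (33/2)*17 = 134 + 561/2 = 829/2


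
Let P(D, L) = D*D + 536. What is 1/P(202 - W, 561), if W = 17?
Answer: 1/34761 ≈ 2.8768e-5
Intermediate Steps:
P(D, L) = 536 + D² (P(D, L) = D² + 536 = 536 + D²)
1/P(202 - W, 561) = 1/(536 + (202 - 1*17)²) = 1/(536 + (202 - 17)²) = 1/(536 + 185²) = 1/(536 + 34225) = 1/34761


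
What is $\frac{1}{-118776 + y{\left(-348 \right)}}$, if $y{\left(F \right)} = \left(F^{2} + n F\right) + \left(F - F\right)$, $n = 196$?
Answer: $- \frac{1}{65880} \approx -1.5179 \cdot 10^{-5}$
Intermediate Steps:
$y{\left(F \right)} = F^{2} + 196 F$ ($y{\left(F \right)} = \left(F^{2} + 196 F\right) + \left(F - F\right) = \left(F^{2} + 196 F\right) + 0 = F^{2} + 196 F$)
$\frac{1}{-118776 + y{\left(-348 \right)}} = \frac{1}{-118776 - 348 \left(196 - 348\right)} = \frac{1}{-118776 - -52896} = \frac{1}{-118776 + 52896} = \frac{1}{-65880} = - \frac{1}{65880}$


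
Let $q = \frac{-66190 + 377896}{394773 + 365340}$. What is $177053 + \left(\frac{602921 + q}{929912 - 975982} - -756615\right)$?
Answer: $\frac{3632789635641789}{3890933990} \approx 9.3366 \cdot 10^{5}$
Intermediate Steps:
$q = \frac{34634}{84457}$ ($q = \frac{311706}{760113} = 311706 \cdot \frac{1}{760113} = \frac{34634}{84457} \approx 0.41008$)
$177053 + \left(\frac{602921 + q}{929912 - 975982} - -756615\right) = 177053 + \left(\frac{602921 + \frac{34634}{84457}}{929912 - 975982} - -756615\right) = 177053 + \left(\frac{50920933531}{84457 \left(-46070\right)} + 756615\right) = 177053 + \left(\frac{50920933531}{84457} \left(- \frac{1}{46070}\right) + 756615\right) = 177053 + \left(- \frac{50920933531}{3890933990} + 756615\right) = 177053 + \frac{2943888099910319}{3890933990} = \frac{3632789635641789}{3890933990}$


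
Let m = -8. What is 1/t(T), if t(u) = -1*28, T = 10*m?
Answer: -1/28 ≈ -0.035714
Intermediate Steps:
T = -80 (T = 10*(-8) = -80)
t(u) = -28
1/t(T) = 1/(-28) = -1/28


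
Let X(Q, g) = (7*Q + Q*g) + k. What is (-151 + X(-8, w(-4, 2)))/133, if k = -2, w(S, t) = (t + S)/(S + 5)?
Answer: -193/133 ≈ -1.4511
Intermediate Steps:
w(S, t) = (S + t)/(5 + S)
X(Q, g) = -2 + 7*Q + Q*g (X(Q, g) = (7*Q + Q*g) - 2 = -2 + 7*Q + Q*g)
(-151 + X(-8, w(-4, 2)))/133 = (-151 + (-2 + 7*(-8) - 8*(-4 + 2)/(5 - 4)))/133 = (-151 + (-2 - 56 - 8*(-2)/1))*(1/133) = (-151 + (-2 - 56 - 8*(-2)))*(1/133) = (-151 + (-2 - 56 + 16))*(1/133) = (-151 - 42)*(1/133) = -193*1/133 = -193/133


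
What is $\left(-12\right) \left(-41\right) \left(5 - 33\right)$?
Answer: $-13776$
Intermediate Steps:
$\left(-12\right) \left(-41\right) \left(5 - 33\right) = 492 \left(5 - 33\right) = 492 \left(-28\right) = -13776$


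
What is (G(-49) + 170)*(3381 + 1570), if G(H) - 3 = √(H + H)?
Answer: 856523 + 34657*I*√2 ≈ 8.5652e+5 + 49012.0*I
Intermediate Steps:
G(H) = 3 + √2*√H (G(H) = 3 + √(H + H) = 3 + √(2*H) = 3 + √2*√H)
(G(-49) + 170)*(3381 + 1570) = ((3 + √2*√(-49)) + 170)*(3381 + 1570) = ((3 + √2*(7*I)) + 170)*4951 = ((3 + 7*I*√2) + 170)*4951 = (173 + 7*I*√2)*4951 = 856523 + 34657*I*√2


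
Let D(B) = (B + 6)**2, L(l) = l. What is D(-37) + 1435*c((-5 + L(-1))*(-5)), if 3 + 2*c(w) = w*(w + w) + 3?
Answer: 1292461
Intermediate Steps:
D(B) = (6 + B)**2
c(w) = w**2 (c(w) = -3/2 + (w*(w + w) + 3)/2 = -3/2 + (w*(2*w) + 3)/2 = -3/2 + (2*w**2 + 3)/2 = -3/2 + (3 + 2*w**2)/2 = -3/2 + (3/2 + w**2) = w**2)
D(-37) + 1435*c((-5 + L(-1))*(-5)) = (6 - 37)**2 + 1435*((-5 - 1)*(-5))**2 = (-31)**2 + 1435*(-6*(-5))**2 = 961 + 1435*30**2 = 961 + 1435*900 = 961 + 1291500 = 1292461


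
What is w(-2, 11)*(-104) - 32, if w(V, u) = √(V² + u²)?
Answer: -32 - 520*√5 ≈ -1194.8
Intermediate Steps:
w(-2, 11)*(-104) - 32 = √((-2)² + 11²)*(-104) - 32 = √(4 + 121)*(-104) - 32 = √125*(-104) - 32 = (5*√5)*(-104) - 32 = -520*√5 - 32 = -32 - 520*√5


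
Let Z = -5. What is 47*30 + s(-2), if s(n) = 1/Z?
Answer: 7049/5 ≈ 1409.8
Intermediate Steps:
s(n) = -⅕ (s(n) = 1/(-5) = -⅕)
47*30 + s(-2) = 47*30 - ⅕ = 1410 - ⅕ = 7049/5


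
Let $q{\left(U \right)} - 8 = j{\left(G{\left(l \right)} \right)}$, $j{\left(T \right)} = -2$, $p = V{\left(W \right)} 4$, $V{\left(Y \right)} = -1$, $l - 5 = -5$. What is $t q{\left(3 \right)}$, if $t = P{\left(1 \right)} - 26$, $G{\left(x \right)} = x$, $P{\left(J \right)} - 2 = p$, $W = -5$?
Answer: $-168$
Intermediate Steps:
$l = 0$ ($l = 5 - 5 = 0$)
$p = -4$ ($p = \left(-1\right) 4 = -4$)
$P{\left(J \right)} = -2$ ($P{\left(J \right)} = 2 - 4 = -2$)
$t = -28$ ($t = -2 - 26 = -28$)
$q{\left(U \right)} = 6$ ($q{\left(U \right)} = 8 - 2 = 6$)
$t q{\left(3 \right)} = \left(-28\right) 6 = -168$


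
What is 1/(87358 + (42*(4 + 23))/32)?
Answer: 16/1398295 ≈ 1.1443e-5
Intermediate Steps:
1/(87358 + (42*(4 + 23))/32) = 1/(87358 + (42*27)*(1/32)) = 1/(87358 + 1134*(1/32)) = 1/(87358 + 567/16) = 1/(1398295/16) = 16/1398295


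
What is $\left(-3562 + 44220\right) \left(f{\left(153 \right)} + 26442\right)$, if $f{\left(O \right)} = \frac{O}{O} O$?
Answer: $1081299510$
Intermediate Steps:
$f{\left(O \right)} = O$ ($f{\left(O \right)} = 1 O = O$)
$\left(-3562 + 44220\right) \left(f{\left(153 \right)} + 26442\right) = \left(-3562 + 44220\right) \left(153 + 26442\right) = 40658 \cdot 26595 = 1081299510$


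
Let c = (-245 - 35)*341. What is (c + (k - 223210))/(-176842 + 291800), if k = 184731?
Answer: -133959/114958 ≈ -1.1653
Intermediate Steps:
c = -95480 (c = -280*341 = -95480)
(c + (k - 223210))/(-176842 + 291800) = (-95480 + (184731 - 223210))/(-176842 + 291800) = (-95480 - 38479)/114958 = -133959*1/114958 = -133959/114958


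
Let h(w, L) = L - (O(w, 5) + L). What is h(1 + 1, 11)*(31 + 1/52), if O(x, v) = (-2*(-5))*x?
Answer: -8065/13 ≈ -620.38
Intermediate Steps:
O(x, v) = 10*x
h(w, L) = -10*w (h(w, L) = L - (10*w + L) = L - (L + 10*w) = L + (-L - 10*w) = -10*w)
h(1 + 1, 11)*(31 + 1/52) = (-10*(1 + 1))*(31 + 1/52) = (-10*2)*(31 + 1/52) = -20*1613/52 = -8065/13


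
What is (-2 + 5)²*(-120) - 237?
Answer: -1317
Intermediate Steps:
(-2 + 5)²*(-120) - 237 = 3²*(-120) - 237 = 9*(-120) - 237 = -1080 - 237 = -1317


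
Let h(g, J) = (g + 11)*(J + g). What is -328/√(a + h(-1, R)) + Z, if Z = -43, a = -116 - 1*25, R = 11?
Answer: -43 + 8*I*√41 ≈ -43.0 + 51.225*I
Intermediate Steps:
a = -141 (a = -116 - 25 = -141)
h(g, J) = (11 + g)*(J + g)
-328/√(a + h(-1, R)) + Z = -328/√(-141 + ((-1)² + 11*11 + 11*(-1) + 11*(-1))) - 43 = -328/√(-141 + (1 + 121 - 11 - 11)) - 43 = -328/√(-141 + 100) - 43 = -328/√(-41) - 43 = -328/(I*√41) - 43 = -I*√41/41*(-328) - 43 = 8*I*√41 - 43 = -43 + 8*I*√41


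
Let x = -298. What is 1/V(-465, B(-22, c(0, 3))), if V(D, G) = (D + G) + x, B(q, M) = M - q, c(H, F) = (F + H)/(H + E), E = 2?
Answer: -2/1479 ≈ -0.0013523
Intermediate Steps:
c(H, F) = (F + H)/(2 + H) (c(H, F) = (F + H)/(H + 2) = (F + H)/(2 + H))
V(D, G) = -298 + D + G (V(D, G) = (D + G) - 298 = -298 + D + G)
1/V(-465, B(-22, c(0, 3))) = 1/(-298 - 465 + ((3 + 0)/(2 + 0) - 1*(-22))) = 1/(-298 - 465 + (3/2 + 22)) = 1/(-298 - 465 + 47/2) = 1/(-1479/2) = -2/1479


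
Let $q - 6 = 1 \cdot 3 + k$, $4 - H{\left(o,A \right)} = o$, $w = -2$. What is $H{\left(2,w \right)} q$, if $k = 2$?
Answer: $22$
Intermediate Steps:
$H{\left(o,A \right)} = 4 - o$
$q = 11$ ($q = 6 + \left(1 \cdot 3 + 2\right) = 6 + \left(3 + 2\right) = 6 + 5 = 11$)
$H{\left(2,w \right)} q = \left(4 - 2\right) 11 = 2 \cdot 11 = 22$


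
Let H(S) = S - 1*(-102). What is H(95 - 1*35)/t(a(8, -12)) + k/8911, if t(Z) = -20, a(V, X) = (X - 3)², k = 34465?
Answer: -377141/89110 ≈ -4.2323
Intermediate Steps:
a(V, X) = (-3 + X)²
H(S) = 102 + S (H(S) = S + 102 = 102 + S)
H(95 - 1*35)/t(a(8, -12)) + k/8911 = (102 + (95 - 1*35))/(-20) + 34465/8911 = (102 + (95 - 35))*(-1/20) + 34465*(1/8911) = (102 + 60)*(-1/20) + 34465/8911 = 162*(-1/20) + 34465/8911 = -81/10 + 34465/8911 = -377141/89110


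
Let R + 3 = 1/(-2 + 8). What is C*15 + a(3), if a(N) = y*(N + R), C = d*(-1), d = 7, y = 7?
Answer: -623/6 ≈ -103.83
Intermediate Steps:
R = -17/6 (R = -3 + 1/(-2 + 8) = -3 + 1/6 = -17/6 ≈ -2.8333)
C = -7 (C = 7*(-1) = -7)
a(N) = -119/6 + 7*N (a(N) = 7*(N - 17/6) = 7*(-17/6 + N) = -119/6 + 7*N)
C*15 + a(3) = -7*15 + (-119/6 + 7*3) = -105 + (-119/6 + 21) = -105 + 7/6 = -623/6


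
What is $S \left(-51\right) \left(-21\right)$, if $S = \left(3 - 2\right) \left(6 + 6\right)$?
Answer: $12852$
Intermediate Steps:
$S = 12$ ($S = \left(3 - 2\right) 12 = 1 \cdot 12 = 12$)
$S \left(-51\right) \left(-21\right) = 12 \left(-51\right) \left(-21\right) = \left(-612\right) \left(-21\right) = 12852$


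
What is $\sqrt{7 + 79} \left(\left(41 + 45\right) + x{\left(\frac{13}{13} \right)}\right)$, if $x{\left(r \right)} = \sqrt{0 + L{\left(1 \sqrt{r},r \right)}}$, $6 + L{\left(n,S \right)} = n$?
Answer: $\sqrt{86} \left(86 + i \sqrt{5}\right) \approx 797.53 + 20.736 i$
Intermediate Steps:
$L{\left(n,S \right)} = -6 + n$
$x{\left(r \right)} = \sqrt{-6 + \sqrt{r}}$ ($x{\left(r \right)} = \sqrt{0 + \left(-6 + 1 \sqrt{r}\right)} = \sqrt{0 + \left(-6 + \sqrt{r}\right)} = \sqrt{-6 + \sqrt{r}}$)
$\sqrt{7 + 79} \left(\left(41 + 45\right) + x{\left(\frac{13}{13} \right)}\right) = \sqrt{7 + 79} \left(\left(41 + 45\right) + \sqrt{-6 + \sqrt{\frac{13}{13}}}\right) = \sqrt{86} \left(86 + \sqrt{-6 + \sqrt{13 \cdot \frac{1}{13}}}\right) = \sqrt{86} \left(86 + \sqrt{-6 + \sqrt{1}}\right) = \sqrt{86} \left(86 + \sqrt{-6 + 1}\right) = \sqrt{86} \left(86 + \sqrt{-5}\right) = \sqrt{86} \left(86 + i \sqrt{5}\right)$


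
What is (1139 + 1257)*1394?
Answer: 3340024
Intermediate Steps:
(1139 + 1257)*1394 = 2396*1394 = 3340024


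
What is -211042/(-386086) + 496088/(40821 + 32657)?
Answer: 51759893911/7092206777 ≈ 7.2981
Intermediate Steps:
-211042/(-386086) + 496088/(40821 + 32657) = -211042*(-1/386086) + 496088/73478 = 105521/193043 + 496088*(1/73478) = 105521/193043 + 248044/36739 = 51759893911/7092206777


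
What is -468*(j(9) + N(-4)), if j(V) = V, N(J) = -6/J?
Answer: -4914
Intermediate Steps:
-468*(j(9) + N(-4)) = -468*(9 - 6/(-4)) = -468*(9 - 6*(-¼)) = -468*(9 + 3/2) = -468*21/2 = -4914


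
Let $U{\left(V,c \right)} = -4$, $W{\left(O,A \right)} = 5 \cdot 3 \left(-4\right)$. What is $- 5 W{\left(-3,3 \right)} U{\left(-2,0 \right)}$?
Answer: $-1200$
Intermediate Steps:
$W{\left(O,A \right)} = -60$ ($W{\left(O,A \right)} = 15 \left(-4\right) = -60$)
$- 5 W{\left(-3,3 \right)} U{\left(-2,0 \right)} = \left(-5\right) \left(-60\right) \left(-4\right) = 300 \left(-4\right) = -1200$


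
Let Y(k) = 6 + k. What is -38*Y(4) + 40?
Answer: -340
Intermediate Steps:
-38*Y(4) + 40 = -38*(6 + 4) + 40 = -38*10 + 40 = -380 + 40 = -340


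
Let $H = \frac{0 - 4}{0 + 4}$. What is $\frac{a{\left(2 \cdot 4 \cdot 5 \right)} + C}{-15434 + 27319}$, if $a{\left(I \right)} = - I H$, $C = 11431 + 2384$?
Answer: $\frac{2771}{2377} \approx 1.1658$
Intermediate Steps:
$H = -1$ ($H = - \frac{4}{4} = \left(-4\right) \frac{1}{4} = -1$)
$C = 13815$
$a{\left(I \right)} = I$ ($a{\left(I \right)} = - I \left(-1\right) = I$)
$\frac{a{\left(2 \cdot 4 \cdot 5 \right)} + C}{-15434 + 27319} = \frac{2 \cdot 4 \cdot 5 + 13815}{-15434 + 27319} = \frac{8 \cdot 5 + 13815}{11885} = \left(40 + 13815\right) \frac{1}{11885} = 13855 \cdot \frac{1}{11885} = \frac{2771}{2377}$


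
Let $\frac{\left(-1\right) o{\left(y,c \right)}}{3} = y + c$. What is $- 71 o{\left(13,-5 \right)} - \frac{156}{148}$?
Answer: $\frac{63009}{37} \approx 1702.9$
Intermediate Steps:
$o{\left(y,c \right)} = - 3 c - 3 y$ ($o{\left(y,c \right)} = - 3 \left(y + c\right) = - 3 \left(c + y\right) = - 3 c - 3 y$)
$- 71 o{\left(13,-5 \right)} - \frac{156}{148} = - 71 \left(\left(-3\right) \left(-5\right) - 39\right) - \frac{156}{148} = - 71 \left(15 - 39\right) - \frac{39}{37} = \left(-71\right) \left(-24\right) - \frac{39}{37} = 1704 - \frac{39}{37} = \frac{63009}{37}$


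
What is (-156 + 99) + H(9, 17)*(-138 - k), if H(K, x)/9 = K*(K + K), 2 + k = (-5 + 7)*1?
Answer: -201261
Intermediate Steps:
k = 0 (k = -2 + (-5 + 7)*1 = -2 + 2*1 = -2 + 2 = 0)
H(K, x) = 18*K**2 (H(K, x) = 9*(K*(K + K)) = 9*(K*(2*K)) = 9*(2*K**2) = 18*K**2)
(-156 + 99) + H(9, 17)*(-138 - k) = (-156 + 99) + (18*9**2)*(-138 - 1*0) = -57 + (18*81)*(-138 + 0) = -57 + 1458*(-138) = -57 - 201204 = -201261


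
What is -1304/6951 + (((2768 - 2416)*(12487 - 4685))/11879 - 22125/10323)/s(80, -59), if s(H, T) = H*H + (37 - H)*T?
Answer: -59168504033/365305585743 ≈ -0.16197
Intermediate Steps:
s(H, T) = H² + T*(37 - H)
-1304/6951 + (((2768 - 2416)*(12487 - 4685))/11879 - 22125/10323)/s(80, -59) = -1304/6951 + (((2768 - 2416)*(12487 - 4685))/11879 - 22125/10323)/(80² + 37*(-59) - 1*80*(-59)) = -1304*1/6951 + ((352*7802)*(1/11879) - 22125*1/10323)/(6400 - 2183 + 4720) = -1304/6951 + (2746304*(1/11879) - 7375/3441)/8937 = -1304/6951 + (2746304/11879 - 7375/3441)*(1/8937) = -1304/6951 + (9362424439/40875639)*(1/8937) = -1304/6951 + 9362424439/365305585743 = -59168504033/365305585743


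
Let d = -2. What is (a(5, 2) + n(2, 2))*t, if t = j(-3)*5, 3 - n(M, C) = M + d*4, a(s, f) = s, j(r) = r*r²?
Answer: -1890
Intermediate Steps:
j(r) = r³
n(M, C) = 11 - M (n(M, C) = 3 - (M - 2*4) = 3 - (M - 8) = 3 - (-8 + M) = 3 + (8 - M) = 11 - M)
t = -135 (t = (-3)³*5 = -27*5 = -135)
(a(5, 2) + n(2, 2))*t = (5 + (11 - 1*2))*(-135) = (5 + (11 - 2))*(-135) = (5 + 9)*(-135) = 14*(-135) = -1890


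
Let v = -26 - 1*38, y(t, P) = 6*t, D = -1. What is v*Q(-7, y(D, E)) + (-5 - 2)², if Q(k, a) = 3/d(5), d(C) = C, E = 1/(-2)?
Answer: 53/5 ≈ 10.600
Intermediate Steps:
E = -½ ≈ -0.50000
Q(k, a) = ⅗ (Q(k, a) = 3/5 = 3*(⅕) = ⅗)
v = -64 (v = -26 - 38 = -64)
v*Q(-7, y(D, E)) + (-5 - 2)² = -64*⅗ + (-5 - 2)² = -192/5 + (-7)² = -192/5 + 49 = 53/5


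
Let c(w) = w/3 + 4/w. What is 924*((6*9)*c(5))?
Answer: 615384/5 ≈ 1.2308e+5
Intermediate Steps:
c(w) = 4/w + w/3 (c(w) = w*(⅓) + 4/w = w/3 + 4/w = 4/w + w/3)
924*((6*9)*c(5)) = 924*((6*9)*(4/5 + (⅓)*5)) = 924*(54*(4*(⅕) + 5/3)) = 924*(54*(⅘ + 5/3)) = 924*(54*(37/15)) = 924*(666/5) = 615384/5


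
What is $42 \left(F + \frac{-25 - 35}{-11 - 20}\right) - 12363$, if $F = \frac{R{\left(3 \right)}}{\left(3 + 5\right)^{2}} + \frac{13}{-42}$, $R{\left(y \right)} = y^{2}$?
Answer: $- \frac{12190493}{992} \approx -12289.0$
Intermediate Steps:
$F = - \frac{227}{1344}$ ($F = \frac{3^{2}}{\left(3 + 5\right)^{2}} + \frac{13}{-42} = \frac{9}{8^{2}} + 13 \left(- \frac{1}{42}\right) = \frac{9}{64} - \frac{13}{42} = - \frac{227}{1344} \approx -0.1689$)
$42 \left(F + \frac{-25 - 35}{-11 - 20}\right) - 12363 = 42 \left(- \frac{227}{1344} + \frac{-25 - 35}{-11 - 20}\right) - 12363 = 42 \left(- \frac{227}{1344} - \frac{60}{-31}\right) - 12363 = 42 \left(- \frac{227}{1344} - - \frac{60}{31}\right) - 12363 = 42 \left(- \frac{227}{1344} + \frac{60}{31}\right) - 12363 = 42 \cdot \frac{73603}{41664} - 12363 = \frac{73603}{992} - 12363 = - \frac{12190493}{992}$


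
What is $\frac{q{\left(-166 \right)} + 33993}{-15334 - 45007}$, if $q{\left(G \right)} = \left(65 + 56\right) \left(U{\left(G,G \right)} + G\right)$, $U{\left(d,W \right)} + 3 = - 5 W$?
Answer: $- \frac{113974}{60341} \approx -1.8888$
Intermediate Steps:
$U{\left(d,W \right)} = -3 - 5 W$
$q{\left(G \right)} = -363 - 484 G$ ($q{\left(G \right)} = \left(65 + 56\right) \left(\left(-3 - 5 G\right) + G\right) = 121 \left(-3 - 4 G\right) = -363 - 484 G$)
$\frac{q{\left(-166 \right)} + 33993}{-15334 - 45007} = \frac{\left(-363 - -80344\right) + 33993}{-15334 - 45007} = \frac{\left(-363 + 80344\right) + 33993}{-60341} = \left(79981 + 33993\right) \left(- \frac{1}{60341}\right) = 113974 \left(- \frac{1}{60341}\right) = - \frac{113974}{60341}$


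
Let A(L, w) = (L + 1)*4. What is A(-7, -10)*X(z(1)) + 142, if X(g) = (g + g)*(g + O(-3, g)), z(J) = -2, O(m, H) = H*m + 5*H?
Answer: -434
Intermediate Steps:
O(m, H) = 5*H + H*m
A(L, w) = 4 + 4*L (A(L, w) = (1 + L)*4 = 4 + 4*L)
X(g) = 6*g² (X(g) = (g + g)*(g + g*(5 - 3)) = (2*g)*(g + g*2) = (2*g)*(g + 2*g) = (2*g)*(3*g) = 6*g²)
A(-7, -10)*X(z(1)) + 142 = (4 + 4*(-7))*(6*(-2)²) + 142 = (4 - 28)*(6*4) + 142 = -24*24 + 142 = -576 + 142 = -434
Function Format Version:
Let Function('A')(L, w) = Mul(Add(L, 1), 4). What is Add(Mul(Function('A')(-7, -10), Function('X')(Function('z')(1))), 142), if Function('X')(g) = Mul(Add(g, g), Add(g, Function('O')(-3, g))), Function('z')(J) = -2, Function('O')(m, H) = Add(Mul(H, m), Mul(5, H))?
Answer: -434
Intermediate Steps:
Function('O')(m, H) = Add(Mul(5, H), Mul(H, m))
Function('A')(L, w) = Add(4, Mul(4, L)) (Function('A')(L, w) = Mul(Add(1, L), 4) = Add(4, Mul(4, L)))
Function('X')(g) = Mul(6, Pow(g, 2)) (Function('X')(g) = Mul(Add(g, g), Add(g, Mul(g, Add(5, -3)))) = Mul(Mul(2, g), Add(g, Mul(g, 2))) = Mul(Mul(2, g), Add(g, Mul(2, g))) = Mul(Mul(2, g), Mul(3, g)) = Mul(6, Pow(g, 2)))
Add(Mul(Function('A')(-7, -10), Function('X')(Function('z')(1))), 142) = Add(Mul(Add(4, Mul(4, -7)), Mul(6, Pow(-2, 2))), 142) = Add(Mul(Add(4, -28), Mul(6, 4)), 142) = Add(Mul(-24, 24), 142) = Add(-576, 142) = -434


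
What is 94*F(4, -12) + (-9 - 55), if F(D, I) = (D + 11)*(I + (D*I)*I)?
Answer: 795176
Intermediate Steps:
F(D, I) = (11 + D)*(I + D*I²)
94*F(4, -12) + (-9 - 55) = 94*(-12*(11 + 4 - 12*4² + 11*4*(-12))) + (-9 - 55) = 94*(-12*(11 + 4 - 12*16 - 528)) - 64 = 94*(-12*(11 + 4 - 192 - 528)) - 64 = 94*(-12*(-705)) - 64 = 94*8460 - 64 = 795240 - 64 = 795176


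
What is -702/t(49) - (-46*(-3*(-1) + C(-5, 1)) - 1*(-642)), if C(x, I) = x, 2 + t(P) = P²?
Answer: -1761568/2399 ≈ -734.29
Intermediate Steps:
t(P) = -2 + P²
-702/t(49) - (-46*(-3*(-1) + C(-5, 1)) - 1*(-642)) = -702/(-2 + 49²) - (-46*(-3*(-1) - 5) - 1*(-642)) = -702/(-2 + 2401) - (-46*(3 - 5) + 642) = -702/2399 - (-46*(-2) + 642) = -702*1/2399 - (92 + 642) = -702/2399 - 1*734 = -702/2399 - 734 = -1761568/2399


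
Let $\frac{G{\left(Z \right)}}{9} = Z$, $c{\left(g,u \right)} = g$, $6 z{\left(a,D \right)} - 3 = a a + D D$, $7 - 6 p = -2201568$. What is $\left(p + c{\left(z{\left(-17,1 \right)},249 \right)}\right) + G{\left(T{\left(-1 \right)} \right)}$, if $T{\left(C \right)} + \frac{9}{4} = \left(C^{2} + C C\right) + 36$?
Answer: $\frac{1469199}{4} \approx 3.673 \cdot 10^{5}$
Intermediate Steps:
$p = \frac{2201575}{6}$ ($p = \frac{7}{6} - -366928 = \frac{7}{6} + 366928 = \frac{2201575}{6} \approx 3.6693 \cdot 10^{5}$)
$z{\left(a,D \right)} = \frac{1}{2} + \frac{D^{2}}{6} + \frac{a^{2}}{6}$ ($z{\left(a,D \right)} = \frac{1}{2} + \frac{a a + D D}{6} = \frac{1}{2} + \frac{a^{2} + D^{2}}{6} = \frac{1}{2} + \frac{D^{2} + a^{2}}{6} = \frac{1}{2} + \left(\frac{D^{2}}{6} + \frac{a^{2}}{6}\right) = \frac{1}{2} + \frac{D^{2}}{6} + \frac{a^{2}}{6}$)
$T{\left(C \right)} = \frac{135}{4} + 2 C^{2}$ ($T{\left(C \right)} = - \frac{9}{4} + \left(\left(C^{2} + C C\right) + 36\right) = - \frac{9}{4} + \left(\left(C^{2} + C^{2}\right) + 36\right) = - \frac{9}{4} + \left(2 C^{2} + 36\right) = - \frac{9}{4} + \left(36 + 2 C^{2}\right) = \frac{135}{4} + 2 C^{2}$)
$G{\left(Z \right)} = 9 Z$
$\left(p + c{\left(z{\left(-17,1 \right)},249 \right)}\right) + G{\left(T{\left(-1 \right)} \right)} = \left(\frac{2201575}{6} + \left(\frac{1}{2} + \frac{1^{2}}{6} + \frac{\left(-17\right)^{2}}{6}\right)\right) + 9 \left(\frac{135}{4} + 2 \left(-1\right)^{2}\right) = \left(\frac{2201575}{6} + \left(\frac{1}{2} + \frac{1}{6} \cdot 1 + \frac{1}{6} \cdot 289\right)\right) + 9 \left(\frac{135}{4} + 2 \cdot 1\right) = \left(\frac{2201575}{6} + \left(\frac{1}{2} + \frac{1}{6} + \frac{289}{6}\right)\right) + 9 \left(\frac{135}{4} + 2\right) = \left(\frac{2201575}{6} + \frac{293}{6}\right) + 9 \cdot \frac{143}{4} = 366978 + \frac{1287}{4} = \frac{1469199}{4}$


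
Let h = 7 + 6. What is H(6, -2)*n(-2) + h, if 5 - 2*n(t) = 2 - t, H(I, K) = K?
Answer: 12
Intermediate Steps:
n(t) = 3/2 + t/2 (n(t) = 5/2 - (2 - t)/2 = 5/2 + (-1 + t/2) = 3/2 + t/2)
h = 13
H(6, -2)*n(-2) + h = -2*(3/2 + (½)*(-2)) + 13 = -2*(3/2 - 1) + 13 = -2*½ + 13 = -1 + 13 = 12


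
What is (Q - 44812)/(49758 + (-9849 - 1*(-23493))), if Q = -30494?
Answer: -12551/10567 ≈ -1.1878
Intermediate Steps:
(Q - 44812)/(49758 + (-9849 - 1*(-23493))) = (-30494 - 44812)/(49758 + (-9849 - 1*(-23493))) = -75306/(49758 + (-9849 + 23493)) = -75306/(49758 + 13644) = -75306/63402 = -75306*1/63402 = -12551/10567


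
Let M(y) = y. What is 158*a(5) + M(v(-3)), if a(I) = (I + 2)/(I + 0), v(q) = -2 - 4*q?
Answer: 1156/5 ≈ 231.20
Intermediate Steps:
a(I) = (2 + I)/I
158*a(5) + M(v(-3)) = 158*((2 + 5)/5) + (-2 - 4*(-3)) = 158*((⅕)*7) + (-2 + 12) = 158*(7/5) + 10 = 1106/5 + 10 = 1156/5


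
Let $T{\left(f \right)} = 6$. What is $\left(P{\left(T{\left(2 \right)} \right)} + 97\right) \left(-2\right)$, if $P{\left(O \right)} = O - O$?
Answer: $-194$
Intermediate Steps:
$P{\left(O \right)} = 0$
$\left(P{\left(T{\left(2 \right)} \right)} + 97\right) \left(-2\right) = \left(0 + 97\right) \left(-2\right) = 97 \left(-2\right) = -194$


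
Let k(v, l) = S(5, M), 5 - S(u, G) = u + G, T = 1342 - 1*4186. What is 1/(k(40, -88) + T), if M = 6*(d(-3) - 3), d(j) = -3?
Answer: -1/2808 ≈ -0.00035613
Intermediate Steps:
T = -2844 (T = 1342 - 4186 = -2844)
M = -36 (M = 6*(-3 - 3) = 6*(-6) = -36)
S(u, G) = 5 - G - u (S(u, G) = 5 - (u + G) = 5 - (G + u) = 5 + (-G - u) = 5 - G - u)
k(v, l) = 36 (k(v, l) = 5 - 1*(-36) - 1*5 = 5 + 36 - 5 = 36)
1/(k(40, -88) + T) = 1/(36 - 2844) = 1/(-2808) = -1/2808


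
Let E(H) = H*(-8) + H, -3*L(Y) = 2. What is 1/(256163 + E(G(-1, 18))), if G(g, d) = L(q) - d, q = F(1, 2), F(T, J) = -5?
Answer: 3/768881 ≈ 3.9018e-6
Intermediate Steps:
q = -5
L(Y) = -2/3 (L(Y) = -1/3*2 = -2/3)
G(g, d) = -2/3 - d
E(H) = -7*H (E(H) = -8*H + H = -7*H)
1/(256163 + E(G(-1, 18))) = 1/(256163 - 7*(-2/3 - 1*18)) = 1/(256163 - 7*(-2/3 - 18)) = 1/(256163 - 7*(-56/3)) = 1/(256163 + 392/3) = 1/(768881/3) = 3/768881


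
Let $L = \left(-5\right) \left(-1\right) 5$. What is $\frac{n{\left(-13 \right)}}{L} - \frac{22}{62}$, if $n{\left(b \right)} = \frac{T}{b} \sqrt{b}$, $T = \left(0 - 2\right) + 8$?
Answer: $- \frac{11}{31} - \frac{6 i \sqrt{13}}{325} \approx -0.35484 - 0.066564 i$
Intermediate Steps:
$L = 25$ ($L = 5 \cdot 5 = 25$)
$T = 6$ ($T = -2 + 8 = 6$)
$n{\left(b \right)} = \frac{6}{\sqrt{b}}$ ($n{\left(b \right)} = \frac{6}{b} \sqrt{b} = \frac{6}{\sqrt{b}}$)
$\frac{n{\left(-13 \right)}}{L} - \frac{22}{62} = \frac{6 \frac{1}{\sqrt{-13}}}{25} - \frac{22}{62} = 6 \left(- \frac{i \sqrt{13}}{13}\right) \frac{1}{25} - \frac{11}{31} = - \frac{6 i \sqrt{13}}{13} \cdot \frac{1}{25} - \frac{11}{31} = - \frac{6 i \sqrt{13}}{325} - \frac{11}{31} = - \frac{11}{31} - \frac{6 i \sqrt{13}}{325}$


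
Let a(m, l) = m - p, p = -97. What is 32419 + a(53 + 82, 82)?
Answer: 32651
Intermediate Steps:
a(m, l) = 97 + m (a(m, l) = m - 1*(-97) = m + 97 = 97 + m)
32419 + a(53 + 82, 82) = 32419 + (97 + (53 + 82)) = 32419 + (97 + 135) = 32419 + 232 = 32651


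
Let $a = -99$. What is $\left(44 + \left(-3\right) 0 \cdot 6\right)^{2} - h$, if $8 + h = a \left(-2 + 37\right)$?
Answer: $5409$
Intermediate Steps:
$h = -3473$ ($h = -8 - 99 \left(-2 + 37\right) = -8 - 3465 = -3473$)
$\left(44 + \left(-3\right) 0 \cdot 6\right)^{2} - h = \left(44 + \left(-3\right) 0 \cdot 6\right)^{2} - -3473 = \left(44 + 0 \cdot 6\right)^{2} + 3473 = \left(44 + 0\right)^{2} + 3473 = 44^{2} + 3473 = 1936 + 3473 = 5409$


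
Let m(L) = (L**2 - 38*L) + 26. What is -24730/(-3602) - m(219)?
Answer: -71424300/1801 ≈ -39658.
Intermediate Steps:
m(L) = 26 + L**2 - 38*L
-24730/(-3602) - m(219) = -24730/(-3602) - (26 + 219**2 - 38*219) = -24730*(-1/3602) - (26 + 47961 - 8322) = 12365/1801 - 1*39665 = 12365/1801 - 39665 = -71424300/1801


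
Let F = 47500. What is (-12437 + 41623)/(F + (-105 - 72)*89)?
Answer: 29186/31747 ≈ 0.91933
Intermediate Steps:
(-12437 + 41623)/(F + (-105 - 72)*89) = (-12437 + 41623)/(47500 + (-105 - 72)*89) = 29186/(47500 - 177*89) = 29186/(47500 - 15753) = 29186/31747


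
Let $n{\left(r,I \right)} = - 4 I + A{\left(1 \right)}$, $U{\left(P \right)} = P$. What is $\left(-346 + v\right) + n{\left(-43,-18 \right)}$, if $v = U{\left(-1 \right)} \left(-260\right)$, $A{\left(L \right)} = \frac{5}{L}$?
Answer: $-9$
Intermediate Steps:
$n{\left(r,I \right)} = 5 - 4 I$ ($n{\left(r,I \right)} = - 4 I + \frac{5}{1} = - 4 I + 5 \cdot 1 = - 4 I + 5 = 5 - 4 I$)
$v = 260$ ($v = \left(-1\right) \left(-260\right) = 260$)
$\left(-346 + v\right) + n{\left(-43,-18 \right)} = \left(-346 + 260\right) + \left(5 - -72\right) = -86 + \left(5 + 72\right) = -86 + 77 = -9$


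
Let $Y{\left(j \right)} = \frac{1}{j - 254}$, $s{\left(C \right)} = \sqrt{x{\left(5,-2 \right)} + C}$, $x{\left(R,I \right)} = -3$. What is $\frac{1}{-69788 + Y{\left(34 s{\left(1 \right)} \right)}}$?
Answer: $- \frac{4663792718}{325476783929937} + \frac{34 i \sqrt{2}}{325476783929937} \approx -1.4329 \cdot 10^{-5} + 1.4773 \cdot 10^{-13} i$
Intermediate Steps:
$s{\left(C \right)} = \sqrt{-3 + C}$
$Y{\left(j \right)} = \frac{1}{-254 + j}$
$\frac{1}{-69788 + Y{\left(34 s{\left(1 \right)} \right)}} = \frac{1}{-69788 + \frac{1}{-254 + 34 \sqrt{-3 + 1}}} = \frac{1}{-69788 + \frac{1}{-254 + 34 \sqrt{-2}}} = \frac{1}{-69788 + \frac{1}{-254 + 34 i \sqrt{2}}}$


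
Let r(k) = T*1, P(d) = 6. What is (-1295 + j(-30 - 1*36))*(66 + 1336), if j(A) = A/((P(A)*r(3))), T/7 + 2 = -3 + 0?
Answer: -63530228/35 ≈ -1.8152e+6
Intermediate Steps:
T = -35 (T = -14 + 7*(-3 + 0) = -14 + 7*(-3) = -14 - 21 = -35)
r(k) = -35 (r(k) = -35*1 = -35)
j(A) = -A/210 (j(A) = A/((6*(-35))) = A/(-210) = A*(-1/210) = -A/210)
(-1295 + j(-30 - 1*36))*(66 + 1336) = (-1295 - (-30 - 1*36)/210)*(66 + 1336) = (-1295 - (-30 - 36)/210)*1402 = (-1295 - 1/210*(-66))*1402 = (-1295 + 11/35)*1402 = -45314/35*1402 = -63530228/35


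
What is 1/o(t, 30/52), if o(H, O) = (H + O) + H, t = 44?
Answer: 26/2303 ≈ 0.011290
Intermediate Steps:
o(H, O) = O + 2*H
1/o(t, 30/52) = 1/(30/52 + 2*44) = 1/(30*(1/52) + 88) = 1/(15/26 + 88) = 1/(2303/26) = 26/2303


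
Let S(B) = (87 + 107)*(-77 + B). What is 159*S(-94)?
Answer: -5274666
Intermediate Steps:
S(B) = -14938 + 194*B (S(B) = 194*(-77 + B) = -14938 + 194*B)
159*S(-94) = 159*(-14938 + 194*(-94)) = 159*(-14938 - 18236) = 159*(-33174) = -5274666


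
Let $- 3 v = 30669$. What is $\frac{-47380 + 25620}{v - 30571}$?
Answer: $\frac{10880}{20397} \approx 0.53341$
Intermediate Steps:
$v = -10223$ ($v = \left(- \frac{1}{3}\right) 30669 = -10223$)
$\frac{-47380 + 25620}{v - 30571} = \frac{-47380 + 25620}{-10223 - 30571} = - \frac{21760}{-40794} = \left(-21760\right) \left(- \frac{1}{40794}\right) = \frac{10880}{20397}$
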